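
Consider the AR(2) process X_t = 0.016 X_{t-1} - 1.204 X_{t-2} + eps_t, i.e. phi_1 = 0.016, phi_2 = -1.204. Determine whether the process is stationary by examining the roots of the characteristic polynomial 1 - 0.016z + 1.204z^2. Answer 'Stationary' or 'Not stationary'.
\text{Not stationary}

The AR(p) characteristic polynomial is P(z) = 1 - 0.016z + 1.204z^2.
Stationarity requires all roots to lie outside the unit circle, i.e. |z| > 1 for every root.
Set 1 + (-0.016) z + (1.204) z^2 = 0, i.e. a z^2 + b z + c = 0 with a = 1.204, b = -0.016, c = 1.
Discriminant D = b^2 - 4ac = (-0.016)^2 - 4*(1.204)*1 = 0.000256 - (4.816) = -4.815744.
D < 0, so the roots are the complex-conjugate pair z = (-b +/- i sqrt(-D)) / (2a) = 0.0066 +/- 0.9113i.
For a conjugate pair |z|^2 = z * conj(z) = (product of roots) = c/a = 1/(1.204) = 0.830565, so |z| = sqrt(0.830565) = 0.9114 for both roots.
Moduli of all roots: 0.9114, 0.9114.
All moduli strictly greater than 1? No.
Verdict: Not stationary.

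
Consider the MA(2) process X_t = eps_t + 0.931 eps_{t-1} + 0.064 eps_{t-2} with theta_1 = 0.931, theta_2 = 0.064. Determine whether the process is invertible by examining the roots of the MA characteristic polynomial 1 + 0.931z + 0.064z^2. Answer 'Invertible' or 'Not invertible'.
\text{Invertible}

The MA(q) characteristic polynomial is P(z) = 1 + 0.931z + 0.064z^2.
Invertibility requires all roots to lie outside the unit circle, i.e. |z| > 1 for every root.
Set 1 + (0.931) z + (0.064) z^2 = 0, i.e. a z^2 + b z + c = 0 with a = 0.064, b = 0.931, c = 1.
Discriminant D = b^2 - 4ac = (0.931)^2 - 4*(0.064)*1 = 0.866761 - (0.256) = 0.610761.
D >= 0, so the roots are real: z = (-b +/- sqrt(D)) / (2a) = (-0.931 +/- 0.781512) / (0.128).
  z_1 = (-0.931 + 0.781512) / (0.128) = -1.1679,   |z_1| = 1.1679.
  z_2 = (-0.931 - 0.781512) / (0.128) = -13.379,   |z_2| = 13.379.
Moduli of all roots: 1.1679, 13.3790.
All moduli strictly greater than 1? Yes.
Verdict: Invertible.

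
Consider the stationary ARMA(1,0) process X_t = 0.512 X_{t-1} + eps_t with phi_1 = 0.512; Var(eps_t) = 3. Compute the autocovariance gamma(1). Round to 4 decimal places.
\gamma(1) = 2.0817

Multiply the model equation by X_{t-k} and take expectations. With theta_0 = psi_0 = 1 and psi_j the MA(infinity) weights, this gives
  gamma(k) - sum_i phi_i gamma(k-i) = c_k,
  c_k = sigma^2 * sum_{j=k..q} theta_j psi_{j-k}   (c_k = 0 for k > q),
using gamma(-m) = gamma(m).
Pure AR (q = 0): c_0 = sigma^2 = 3, c_k = 0 for k >= 1.
Equations for k = 0 and k = 1 (AR order 1):
  gamma(0) = phi_1 gamma(1) + c_0
  gamma(1) = phi_1 gamma(0) + c_1
Substituting the second into the first: gamma(0) (1 - phi_1^2) = c_0 + phi_1 c_1, so
  gamma(0) = c_0 / (1 - phi_1^2) = 3 / (1 - (0.512)^2) = 3 / 0.737856 = 4.065834.
  gamma(1) = phi_1 gamma(0) = (0.512)(4.065834) = 2.081707.
Therefore gamma(1) = 2.0817 (to 4 decimal places).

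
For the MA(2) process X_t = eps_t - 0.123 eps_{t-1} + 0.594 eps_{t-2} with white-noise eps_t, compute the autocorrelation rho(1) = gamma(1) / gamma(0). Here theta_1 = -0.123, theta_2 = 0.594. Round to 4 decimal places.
\rho(1) = -0.1433

For an MA(q) process with theta_0 = 1, the autocovariance is
  gamma(k) = sigma^2 * sum_{i=0..q-k} theta_i * theta_{i+k},
and rho(k) = gamma(k) / gamma(0). Sigma^2 cancels.
  numerator   = (1)*(-0.123) + (-0.123)*(0.594) = -0.196062.
  denominator = (1)^2 + (-0.123)^2 + (0.594)^2 = 1.367965.
  rho(1) = -0.196062 / 1.367965 = -0.1433.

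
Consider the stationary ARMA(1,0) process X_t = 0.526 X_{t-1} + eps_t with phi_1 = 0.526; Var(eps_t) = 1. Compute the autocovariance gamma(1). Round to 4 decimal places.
\gamma(1) = 0.7272

Multiply the model equation by X_{t-k} and take expectations. With theta_0 = psi_0 = 1 and psi_j the MA(infinity) weights, this gives
  gamma(k) - sum_i phi_i gamma(k-i) = c_k,
  c_k = sigma^2 * sum_{j=k..q} theta_j psi_{j-k}   (c_k = 0 for k > q),
using gamma(-m) = gamma(m).
Pure AR (q = 0): c_0 = sigma^2 = 1, c_k = 0 for k >= 1.
Equations for k = 0 and k = 1 (AR order 1):
  gamma(0) = phi_1 gamma(1) + c_0
  gamma(1) = phi_1 gamma(0) + c_1
Substituting the second into the first: gamma(0) (1 - phi_1^2) = c_0 + phi_1 c_1, so
  gamma(0) = c_0 / (1 - phi_1^2) = 1 / (1 - (0.526)^2) = 1 / 0.723324 = 1.382506.
  gamma(1) = phi_1 gamma(0) = (0.526)(1.382506) = 0.727198.
Therefore gamma(1) = 0.7272 (to 4 decimal places).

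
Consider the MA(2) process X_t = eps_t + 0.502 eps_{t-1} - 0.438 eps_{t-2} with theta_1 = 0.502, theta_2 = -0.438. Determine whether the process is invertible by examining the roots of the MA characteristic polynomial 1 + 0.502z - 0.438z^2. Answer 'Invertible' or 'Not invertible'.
\text{Invertible}

The MA(q) characteristic polynomial is P(z) = 1 + 0.502z - 0.438z^2.
Invertibility requires all roots to lie outside the unit circle, i.e. |z| > 1 for every root.
Set 1 + (0.502) z + (-0.438) z^2 = 0, i.e. a z^2 + b z + c = 0 with a = -0.438, b = 0.502, c = 1.
Discriminant D = b^2 - 4ac = (0.502)^2 - 4*(-0.438)*1 = 0.252004 - (-1.752) = 2.004004.
D >= 0, so the roots are real: z = (-b +/- sqrt(D)) / (2a) = (-0.502 +/- 1.415628) / (-0.876).
  z_1 = (-0.502 + 1.415628) / (-0.876) = -1.043,   |z_1| = 1.043.
  z_2 = (-0.502 - 1.415628) / (-0.876) = 2.1891,   |z_2| = 2.1891.
Moduli of all roots: 1.0430, 2.1891.
All moduli strictly greater than 1? Yes.
Verdict: Invertible.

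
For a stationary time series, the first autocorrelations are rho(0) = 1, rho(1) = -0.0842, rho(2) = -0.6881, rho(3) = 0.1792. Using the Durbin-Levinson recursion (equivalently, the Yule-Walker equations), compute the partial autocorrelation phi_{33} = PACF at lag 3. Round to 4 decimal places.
\phi_{33} = 0.0430

The PACF at lag k is phi_{kk}, the last component of the solution
to the Yule-Walker system G_k phi = r_k where
  (G_k)_{ij} = rho(|i - j|), (r_k)_i = rho(i), i,j = 1..k.
Equivalently, Durbin-Levinson gives phi_{kk} iteratively:
  phi_{11} = rho(1)
  phi_{kk} = [rho(k) - sum_{j=1..k-1} phi_{k-1,j} rho(k-j)]
            / [1 - sum_{j=1..k-1} phi_{k-1,j} rho(j)],
  phi_{k,j} = phi_{k-1,j} - phi_{kk} phi_{k-1,k-j},  j = 1..k-1.
Step k = 1:
  phi_11 = rho(1) = -0.0842.
Step k = 2:
  phi_22 = [rho(2) - phi_11 rho(1)] / [1 - phi_11 rho(1)] = [-0.6881 - (-0.0842)(-0.0842)] / [1 - (-0.0842)(-0.0842)]
         = -0.69518964 / 0.99291036 = -0.700153.
  Update: phi_21 = phi_11 - phi_22 phi_11 = -0.0842 - (-0.700153)(-0.0842) = -0.143153.
Step k = 3:
  phi_33 = [rho(3) - phi_21 rho(2) - phi_22 rho(1)] / [1 - phi_21 rho(1) - phi_22 rho(2)]
    numerator   = 0.1792 - (-0.143153)(-0.6881) - (-0.700153)(-0.0842) = 0.02174355
    denominator = 1 - (-0.143153)(-0.0842) - (-0.700153)(-0.6881) = 0.50617092
  phi_33 = 0.02174355 / 0.50617092 = 0.043.
Therefore phi_{33} = 0.0430.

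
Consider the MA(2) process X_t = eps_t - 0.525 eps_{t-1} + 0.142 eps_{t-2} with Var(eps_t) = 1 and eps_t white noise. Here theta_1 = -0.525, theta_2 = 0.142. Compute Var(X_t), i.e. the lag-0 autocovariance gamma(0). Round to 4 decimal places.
\gamma(0) = 1.2958

For an MA(q) process X_t = eps_t + sum_i theta_i eps_{t-i} with
Var(eps_t) = sigma^2, the variance is
  gamma(0) = sigma^2 * (1 + sum_i theta_i^2).
  sum_i theta_i^2 = (-0.525)^2 + (0.142)^2 = 0.275625 + 0.020164 = 0.295789.
  gamma(0) = 1 * (1 + 0.295789) = 1 * 1.295789 = 1.295789, which rounds to 1.2958.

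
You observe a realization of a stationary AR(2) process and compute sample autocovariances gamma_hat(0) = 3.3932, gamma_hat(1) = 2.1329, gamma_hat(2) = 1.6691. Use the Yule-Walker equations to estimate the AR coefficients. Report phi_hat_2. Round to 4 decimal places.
\hat\phi_{2} = 0.1600

The Yule-Walker equations for an AR(p) process read, in matrix form,
  Gamma_p phi = r_p,   with   (Gamma_p)_{ij} = gamma(|i - j|),
                       (r_p)_i = gamma(i),   i,j = 1..p.
Substitute the sample gammas (Toeplitz matrix and right-hand side of size 2):
  Gamma_p = [[3.3932, 2.1329], [2.1329, 3.3932]]
  r_p     = [2.1329, 1.6691]
Written out:
  3.3932 phi_1 + 2.1329 phi_2 = 2.1329
  2.1329 phi_1 + 3.3932 phi_2 = 1.6691
Solve by Cramer's rule:
  det = gamma(0)^2 - gamma(1)^2 = (3.3932)^2 - (2.1329)^2 = 11.51380624 - 4.54926241 = 6.96454383
  phi_hat_1 = [gamma(1) gamma(0) - gamma(1) gamma(2)] / det = [(2.1329)(3.3932) - (2.1329)(1.6691)] / 6.96454383 = 3.67733289 / 6.96454383 = 0.528
  phi_hat_2 = [gamma(0) gamma(2) - gamma(1)^2] / det = [(3.3932)(1.6691) - (2.1329)^2] / 6.96454383 = 1.11432771 / 6.96454383 = 0.16
So phi_hat = [0.5280, 0.1600].
Therefore phi_hat_2 = 0.1600.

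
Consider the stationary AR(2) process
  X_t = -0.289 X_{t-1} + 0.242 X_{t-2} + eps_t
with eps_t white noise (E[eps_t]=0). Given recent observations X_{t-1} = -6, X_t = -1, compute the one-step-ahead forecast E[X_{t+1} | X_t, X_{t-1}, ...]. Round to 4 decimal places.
E[X_{t+1} \mid \mathcal F_t] = -1.1630

For an AR(p) model X_t = c + sum_i phi_i X_{t-i} + eps_t, the
one-step-ahead conditional mean is
  E[X_{t+1} | X_t, ...] = c + sum_i phi_i X_{t+1-i}.
Substitute known values:
  E[X_{t+1} | ...] = (-0.289) * (-1) + (0.242) * (-6)
                   = -1.1630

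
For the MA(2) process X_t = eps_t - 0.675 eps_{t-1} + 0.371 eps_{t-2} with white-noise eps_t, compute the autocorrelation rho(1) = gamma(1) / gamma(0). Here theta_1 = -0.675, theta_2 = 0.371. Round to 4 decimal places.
\rho(1) = -0.5808

For an MA(q) process with theta_0 = 1, the autocovariance is
  gamma(k) = sigma^2 * sum_{i=0..q-k} theta_i * theta_{i+k},
and rho(k) = gamma(k) / gamma(0). Sigma^2 cancels.
  numerator   = (1)*(-0.675) + (-0.675)*(0.371) = -0.925425.
  denominator = (1)^2 + (-0.675)^2 + (0.371)^2 = 1.593266.
  rho(1) = -0.925425 / 1.593266 = -0.5808.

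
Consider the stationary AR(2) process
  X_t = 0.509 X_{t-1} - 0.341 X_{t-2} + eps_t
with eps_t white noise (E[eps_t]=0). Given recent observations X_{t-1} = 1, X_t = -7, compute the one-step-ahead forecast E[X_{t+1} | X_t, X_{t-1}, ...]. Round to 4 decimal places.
E[X_{t+1} \mid \mathcal F_t] = -3.9040

For an AR(p) model X_t = c + sum_i phi_i X_{t-i} + eps_t, the
one-step-ahead conditional mean is
  E[X_{t+1} | X_t, ...] = c + sum_i phi_i X_{t+1-i}.
Substitute known values:
  E[X_{t+1} | ...] = (0.509) * (-7) + (-0.341) * (1)
                   = -3.9040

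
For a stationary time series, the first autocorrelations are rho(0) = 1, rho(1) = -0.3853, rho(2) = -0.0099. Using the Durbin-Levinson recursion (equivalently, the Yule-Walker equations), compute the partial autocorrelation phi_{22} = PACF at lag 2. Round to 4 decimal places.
\phi_{22} = -0.1860

The PACF at lag k is phi_{kk}, the last component of the solution
to the Yule-Walker system G_k phi = r_k where
  (G_k)_{ij} = rho(|i - j|), (r_k)_i = rho(i), i,j = 1..k.
Equivalently, Durbin-Levinson gives phi_{kk} iteratively:
  phi_{11} = rho(1)
  phi_{kk} = [rho(k) - sum_{j=1..k-1} phi_{k-1,j} rho(k-j)]
            / [1 - sum_{j=1..k-1} phi_{k-1,j} rho(j)],
  phi_{k,j} = phi_{k-1,j} - phi_{kk} phi_{k-1,k-j},  j = 1..k-1.
Step k = 1:
  phi_11 = rho(1) = -0.3853.
Step k = 2:
  phi_22 = [rho(2) - phi_11 rho(1)] / [1 - phi_11 rho(1)] = [-0.0099 - (-0.3853)(-0.3853)] / [1 - (-0.3853)(-0.3853)]
         = -0.15835609 / 0.85154391 = -0.186.
Therefore phi_{22} = -0.1860.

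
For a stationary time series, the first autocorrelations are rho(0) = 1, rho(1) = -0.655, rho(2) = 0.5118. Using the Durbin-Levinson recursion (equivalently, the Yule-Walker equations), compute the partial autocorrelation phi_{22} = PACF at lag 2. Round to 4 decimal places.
\phi_{22} = 0.1450

The PACF at lag k is phi_{kk}, the last component of the solution
to the Yule-Walker system G_k phi = r_k where
  (G_k)_{ij} = rho(|i - j|), (r_k)_i = rho(i), i,j = 1..k.
Equivalently, Durbin-Levinson gives phi_{kk} iteratively:
  phi_{11} = rho(1)
  phi_{kk} = [rho(k) - sum_{j=1..k-1} phi_{k-1,j} rho(k-j)]
            / [1 - sum_{j=1..k-1} phi_{k-1,j} rho(j)],
  phi_{k,j} = phi_{k-1,j} - phi_{kk} phi_{k-1,k-j},  j = 1..k-1.
Step k = 1:
  phi_11 = rho(1) = -0.655.
Step k = 2:
  phi_22 = [rho(2) - phi_11 rho(1)] / [1 - phi_11 rho(1)] = [0.5118 - (-0.655)(-0.655)] / [1 - (-0.655)(-0.655)]
         = 0.082775 / 0.570975 = 0.145.
Therefore phi_{22} = 0.1450.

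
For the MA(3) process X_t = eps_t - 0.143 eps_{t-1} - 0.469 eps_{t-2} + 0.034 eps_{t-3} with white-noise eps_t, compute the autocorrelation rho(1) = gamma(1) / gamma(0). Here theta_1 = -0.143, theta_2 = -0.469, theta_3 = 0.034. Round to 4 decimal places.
\rho(1) = -0.0740

For an MA(q) process with theta_0 = 1, the autocovariance is
  gamma(k) = sigma^2 * sum_{i=0..q-k} theta_i * theta_{i+k},
and rho(k) = gamma(k) / gamma(0). Sigma^2 cancels.
  numerator   = (1)*(-0.143) + (-0.143)*(-0.469) + (-0.469)*(0.034) = -0.091879.
  denominator = (1)^2 + (-0.143)^2 + (-0.469)^2 + (0.034)^2 = 1.241566.
  rho(1) = -0.091879 / 1.241566 = -0.0740.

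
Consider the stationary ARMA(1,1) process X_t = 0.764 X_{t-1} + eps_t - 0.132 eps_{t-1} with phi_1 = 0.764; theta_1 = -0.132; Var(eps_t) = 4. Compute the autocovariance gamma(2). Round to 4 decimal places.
\gamma(2) = 4.1715

Multiply the model equation by X_{t-k} and take expectations. With theta_0 = psi_0 = 1 and psi_j the MA(infinity) weights, this gives
  gamma(k) - sum_i phi_i gamma(k-i) = c_k,
  c_k = sigma^2 * sum_{j=k..q} theta_j psi_{j-k}   (c_k = 0 for k > q),
using gamma(-m) = gamma(m).
psi-weights needed (psi_j = theta_j + sum_i phi_i psi_{j-i}):
  psi_1 = theta_1 + phi_1 = -0.132 + (0.764) = 0.632
Right-hand sides:
  c_0 = sigma^2 (1 + theta_1 psi_1) = 4 * (1 + (-0.132)(0.632)) = 4 * 0.916576 = 3.666304
  c_1 = sigma^2 theta_1 = 4 * (-0.132) = -0.528
  c_2 = 0
Equations for k = 0 and k = 1 (AR order 1):
  gamma(0) = phi_1 gamma(1) + c_0
  gamma(1) = phi_1 gamma(0) + c_1
Substituting the second into the first: gamma(0) (1 - phi_1^2) = c_0 + phi_1 c_1, so
  gamma(0) = (c_0 + phi_1 c_1) / (1 - phi_1^2) = (3.666304 + (0.764)(-0.528)) / (1 - (0.764)^2) = 3.262912 / 0.416304 = 7.837811.
  gamma(1) = phi_1 gamma(0) + c_1 = (0.764)(7.837811) + (-0.528) = 5.460087.
For k = 2 (> q): gamma(2) = phi_1 gamma(1) = (0.764)(5.460087) = 4.171507.
Therefore gamma(2) = 4.1715 (to 4 decimal places).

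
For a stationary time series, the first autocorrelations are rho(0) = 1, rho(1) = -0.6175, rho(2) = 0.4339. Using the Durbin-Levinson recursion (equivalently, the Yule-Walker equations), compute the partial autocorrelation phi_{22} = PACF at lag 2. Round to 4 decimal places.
\phi_{22} = 0.0850

The PACF at lag k is phi_{kk}, the last component of the solution
to the Yule-Walker system G_k phi = r_k where
  (G_k)_{ij} = rho(|i - j|), (r_k)_i = rho(i), i,j = 1..k.
Equivalently, Durbin-Levinson gives phi_{kk} iteratively:
  phi_{11} = rho(1)
  phi_{kk} = [rho(k) - sum_{j=1..k-1} phi_{k-1,j} rho(k-j)]
            / [1 - sum_{j=1..k-1} phi_{k-1,j} rho(j)],
  phi_{k,j} = phi_{k-1,j} - phi_{kk} phi_{k-1,k-j},  j = 1..k-1.
Step k = 1:
  phi_11 = rho(1) = -0.6175.
Step k = 2:
  phi_22 = [rho(2) - phi_11 rho(1)] / [1 - phi_11 rho(1)] = [0.4339 - (-0.6175)(-0.6175)] / [1 - (-0.6175)(-0.6175)]
         = 0.05259375 / 0.61869375 = 0.085.
Therefore phi_{22} = 0.0850.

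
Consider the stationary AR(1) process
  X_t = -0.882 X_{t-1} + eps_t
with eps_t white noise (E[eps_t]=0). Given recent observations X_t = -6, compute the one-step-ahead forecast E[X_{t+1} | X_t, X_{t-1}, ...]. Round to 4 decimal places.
E[X_{t+1} \mid \mathcal F_t] = 5.2920

For an AR(p) model X_t = c + sum_i phi_i X_{t-i} + eps_t, the
one-step-ahead conditional mean is
  E[X_{t+1} | X_t, ...] = c + sum_i phi_i X_{t+1-i}.
Substitute known values:
  E[X_{t+1} | ...] = (-0.882) * (-6)
                   = 5.2920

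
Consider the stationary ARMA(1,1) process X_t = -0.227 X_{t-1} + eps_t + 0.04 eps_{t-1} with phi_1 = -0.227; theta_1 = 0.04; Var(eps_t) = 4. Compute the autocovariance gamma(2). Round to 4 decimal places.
\gamma(2) = 0.1774

Multiply the model equation by X_{t-k} and take expectations. With theta_0 = psi_0 = 1 and psi_j the MA(infinity) weights, this gives
  gamma(k) - sum_i phi_i gamma(k-i) = c_k,
  c_k = sigma^2 * sum_{j=k..q} theta_j psi_{j-k}   (c_k = 0 for k > q),
using gamma(-m) = gamma(m).
psi-weights needed (psi_j = theta_j + sum_i phi_i psi_{j-i}):
  psi_1 = theta_1 + phi_1 = 0.04 + (-0.227) = -0.187
Right-hand sides:
  c_0 = sigma^2 (1 + theta_1 psi_1) = 4 * (1 + (0.04)(-0.187)) = 4 * 0.99252 = 3.97008
  c_1 = sigma^2 theta_1 = 4 * (0.04) = 0.16
  c_2 = 0
Equations for k = 0 and k = 1 (AR order 1):
  gamma(0) = phi_1 gamma(1) + c_0
  gamma(1) = phi_1 gamma(0) + c_1
Substituting the second into the first: gamma(0) (1 - phi_1^2) = c_0 + phi_1 c_1, so
  gamma(0) = (c_0 + phi_1 c_1) / (1 - phi_1^2) = (3.97008 + (-0.227)(0.16)) / (1 - (-0.227)^2) = 3.93376 / 0.948471 = 4.147475.
  gamma(1) = phi_1 gamma(0) + c_1 = (-0.227)(4.147475) + (0.16) = -0.781477.
For k = 2 (> q): gamma(2) = phi_1 gamma(1) = (-0.227)(-0.781477) = 0.177395.
Therefore gamma(2) = 0.1774 (to 4 decimal places).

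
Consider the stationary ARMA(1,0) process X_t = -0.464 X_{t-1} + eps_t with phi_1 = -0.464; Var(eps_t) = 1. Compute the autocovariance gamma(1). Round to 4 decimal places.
\gamma(1) = -0.5913

Multiply the model equation by X_{t-k} and take expectations. With theta_0 = psi_0 = 1 and psi_j the MA(infinity) weights, this gives
  gamma(k) - sum_i phi_i gamma(k-i) = c_k,
  c_k = sigma^2 * sum_{j=k..q} theta_j psi_{j-k}   (c_k = 0 for k > q),
using gamma(-m) = gamma(m).
Pure AR (q = 0): c_0 = sigma^2 = 1, c_k = 0 for k >= 1.
Equations for k = 0 and k = 1 (AR order 1):
  gamma(0) = phi_1 gamma(1) + c_0
  gamma(1) = phi_1 gamma(0) + c_1
Substituting the second into the first: gamma(0) (1 - phi_1^2) = c_0 + phi_1 c_1, so
  gamma(0) = c_0 / (1 - phi_1^2) = 1 / (1 - (-0.464)^2) = 1 / 0.784704 = 1.274366.
  gamma(1) = phi_1 gamma(0) = (-0.464)(1.274366) = -0.591306.
Therefore gamma(1) = -0.5913 (to 4 decimal places).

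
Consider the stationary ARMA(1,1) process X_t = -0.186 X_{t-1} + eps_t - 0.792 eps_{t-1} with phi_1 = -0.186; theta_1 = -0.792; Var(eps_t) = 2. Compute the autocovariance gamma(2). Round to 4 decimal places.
\gamma(2) = 0.4324

Multiply the model equation by X_{t-k} and take expectations. With theta_0 = psi_0 = 1 and psi_j the MA(infinity) weights, this gives
  gamma(k) - sum_i phi_i gamma(k-i) = c_k,
  c_k = sigma^2 * sum_{j=k..q} theta_j psi_{j-k}   (c_k = 0 for k > q),
using gamma(-m) = gamma(m).
psi-weights needed (psi_j = theta_j + sum_i phi_i psi_{j-i}):
  psi_1 = theta_1 + phi_1 = -0.792 + (-0.186) = -0.978
Right-hand sides:
  c_0 = sigma^2 (1 + theta_1 psi_1) = 2 * (1 + (-0.792)(-0.978)) = 2 * 1.774576 = 3.549152
  c_1 = sigma^2 theta_1 = 2 * (-0.792) = -1.584
  c_2 = 0
Equations for k = 0 and k = 1 (AR order 1):
  gamma(0) = phi_1 gamma(1) + c_0
  gamma(1) = phi_1 gamma(0) + c_1
Substituting the second into the first: gamma(0) (1 - phi_1^2) = c_0 + phi_1 c_1, so
  gamma(0) = (c_0 + phi_1 c_1) / (1 - phi_1^2) = (3.549152 + (-0.186)(-1.584)) / (1 - (-0.186)^2) = 3.843776 / 0.965404 = 3.981521.
  gamma(1) = phi_1 gamma(0) + c_1 = (-0.186)(3.981521) + (-1.584) = -2.324563.
For k = 2 (> q): gamma(2) = phi_1 gamma(1) = (-0.186)(-2.324563) = 0.432369.
Therefore gamma(2) = 0.4324 (to 4 decimal places).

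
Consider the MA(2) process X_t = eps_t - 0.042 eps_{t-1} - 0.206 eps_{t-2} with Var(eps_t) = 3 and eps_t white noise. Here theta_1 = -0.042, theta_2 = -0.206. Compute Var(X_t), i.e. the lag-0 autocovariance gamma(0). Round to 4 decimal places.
\gamma(0) = 3.1326

For an MA(q) process X_t = eps_t + sum_i theta_i eps_{t-i} with
Var(eps_t) = sigma^2, the variance is
  gamma(0) = sigma^2 * (1 + sum_i theta_i^2).
  sum_i theta_i^2 = (-0.042)^2 + (-0.206)^2 = 0.001764 + 0.042436 = 0.0442.
  gamma(0) = 3 * (1 + 0.0442) = 3 * 1.0442 = 3.1326.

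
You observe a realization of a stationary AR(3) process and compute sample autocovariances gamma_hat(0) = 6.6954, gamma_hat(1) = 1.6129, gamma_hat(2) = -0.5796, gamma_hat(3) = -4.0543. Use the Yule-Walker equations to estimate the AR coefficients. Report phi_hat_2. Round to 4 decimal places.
\hat\phi_{2} = 0.0110

The Yule-Walker equations for an AR(p) process read, in matrix form,
  Gamma_p phi = r_p,   with   (Gamma_p)_{ij} = gamma(|i - j|),
                       (r_p)_i = gamma(i),   i,j = 1..p.
Substitute the sample gammas (Toeplitz matrix and right-hand side of size 3):
  Gamma_p = [[6.6954, 1.6129, -0.5796], [1.6129, 6.6954, 1.6129], [-0.5796, 1.6129, 6.6954]]
  r_p     = [1.6129, -0.5796, -4.0543]
Written out (R1..R3):
  (R1) 6.6954 phi_1 + 1.6129 phi_2 - 0.5796 phi_3 = 1.6129
  (R2) 1.6129 phi_1 + 6.6954 phi_2 + 1.6129 phi_3 = -0.5796
  (R3) -0.5796 phi_1 + 1.6129 phi_2 + 6.6954 phi_3 = -4.0543
Gaussian elimination:
  R2 <- R2 - (1.6129/6.6954) R1 = R2 - (0.240897) R1:  6.306858 phi_2 + 1.752524 phi_3 = -0.968142
  R3 <- R3 - (-0.5796/6.6954) R1 = R3 - (-0.086567) R1:  1.752524 phi_2 + 6.645226 phi_3 = -3.914676
  R3 <- R3 - (1.752524/6.306858) R2 = R3 - (0.277876) R2:  6.158242 phi_3 = -3.645653
Back-substitution:
  phi_hat_3 = -3.645653 / 6.158242 = -0.591996
  phi_hat_2 = (-0.968142 - (1.752524)(-0.591996)) / 6.306858 = 0.010995
  phi_hat_1 = (1.6129 - (1.6129)(0.010995) - (-0.5796)(-0.591996)) / 6.6954 = 0.187001
So phi_hat = [0.1870, 0.0110, -0.5920].
Therefore phi_hat_2 = 0.0110.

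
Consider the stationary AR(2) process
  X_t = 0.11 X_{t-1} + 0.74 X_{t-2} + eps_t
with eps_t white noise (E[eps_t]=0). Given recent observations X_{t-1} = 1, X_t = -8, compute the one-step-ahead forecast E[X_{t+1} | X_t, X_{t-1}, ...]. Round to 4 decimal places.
E[X_{t+1} \mid \mathcal F_t] = -0.1400

For an AR(p) model X_t = c + sum_i phi_i X_{t-i} + eps_t, the
one-step-ahead conditional mean is
  E[X_{t+1} | X_t, ...] = c + sum_i phi_i X_{t+1-i}.
Substitute known values:
  E[X_{t+1} | ...] = (0.11) * (-8) + (0.74) * (1)
                   = -0.1400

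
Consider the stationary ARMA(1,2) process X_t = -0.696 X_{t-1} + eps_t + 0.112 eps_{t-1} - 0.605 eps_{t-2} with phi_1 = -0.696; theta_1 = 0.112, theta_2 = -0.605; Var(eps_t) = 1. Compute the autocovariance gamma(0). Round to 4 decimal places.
\gamma(0) = 1.4175

Multiply the model equation by X_{t-k} and take expectations. With theta_0 = psi_0 = 1 and psi_j the MA(infinity) weights, this gives
  gamma(k) - sum_i phi_i gamma(k-i) = c_k,
  c_k = sigma^2 * sum_{j=k..q} theta_j psi_{j-k}   (c_k = 0 for k > q),
using gamma(-m) = gamma(m).
psi-weights needed (psi_j = theta_j + sum_i phi_i psi_{j-i}):
  psi_1 = theta_1 + phi_1 = 0.112 + (-0.696) = -0.584
  psi_2 = theta_2 + phi_1 psi_1 = -0.605 + (-0.696)(-0.584) = -0.198536
Right-hand sides:
  c_0 = sigma^2 (1 + theta_1 psi_1 + theta_2 psi_2) = 1 * (1 + (0.112)(-0.584) + (-0.605)(-0.198536)) = 1 * 1.054706 = 1.054706
  c_1 = sigma^2 (theta_1 + theta_2 psi_1) = 1 * (0.112 + (-0.605)(-0.584)) = 0.46532
  c_2 = sigma^2 theta_2 = 1 * (-0.605) = -0.605
Equations for k = 0 and k = 1 (AR order 1):
  gamma(0) = phi_1 gamma(1) + c_0
  gamma(1) = phi_1 gamma(0) + c_1
Substituting the second into the first: gamma(0) (1 - phi_1^2) = c_0 + phi_1 c_1, so
  gamma(0) = (c_0 + phi_1 c_1) / (1 - phi_1^2) = (1.054706 + (-0.696)(0.46532)) / (1 - (-0.696)^2) = 0.730844 / 0.515584 = 1.417506.
Therefore gamma(0) = 1.4175 (to 4 decimal places).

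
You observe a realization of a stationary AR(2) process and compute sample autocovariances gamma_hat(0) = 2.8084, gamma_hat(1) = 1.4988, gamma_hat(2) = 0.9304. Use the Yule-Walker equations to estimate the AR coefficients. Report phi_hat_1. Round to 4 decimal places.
\hat\phi_{1} = 0.4990

The Yule-Walker equations for an AR(p) process read, in matrix form,
  Gamma_p phi = r_p,   with   (Gamma_p)_{ij} = gamma(|i - j|),
                       (r_p)_i = gamma(i),   i,j = 1..p.
Substitute the sample gammas (Toeplitz matrix and right-hand side of size 2):
  Gamma_p = [[2.8084, 1.4988], [1.4988, 2.8084]]
  r_p     = [1.4988, 0.9304]
Written out:
  2.8084 phi_1 + 1.4988 phi_2 = 1.4988
  1.4988 phi_1 + 2.8084 phi_2 = 0.9304
Solve by Cramer's rule:
  det = gamma(0)^2 - gamma(1)^2 = (2.8084)^2 - (1.4988)^2 = 7.88711056 - 2.24640144 = 5.64070912
  phi_hat_1 = [gamma(1) gamma(0) - gamma(1) gamma(2)] / det = [(1.4988)(2.8084) - (1.4988)(0.9304)] / 5.64070912 = 2.8147464 / 5.64070912 = 0.499
  phi_hat_2 = [gamma(0) gamma(2) - gamma(1)^2] / det = [(2.8084)(0.9304) - (1.4988)^2] / 5.64070912 = 0.36653392 / 5.64070912 = 0.065
So phi_hat = [0.4990, 0.0650].
Therefore phi_hat_1 = 0.4990.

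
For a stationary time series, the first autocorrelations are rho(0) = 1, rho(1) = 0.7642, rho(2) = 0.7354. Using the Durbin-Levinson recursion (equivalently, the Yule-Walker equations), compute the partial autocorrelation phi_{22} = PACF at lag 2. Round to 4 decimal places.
\phi_{22} = 0.3639

The PACF at lag k is phi_{kk}, the last component of the solution
to the Yule-Walker system G_k phi = r_k where
  (G_k)_{ij} = rho(|i - j|), (r_k)_i = rho(i), i,j = 1..k.
Equivalently, Durbin-Levinson gives phi_{kk} iteratively:
  phi_{11} = rho(1)
  phi_{kk} = [rho(k) - sum_{j=1..k-1} phi_{k-1,j} rho(k-j)]
            / [1 - sum_{j=1..k-1} phi_{k-1,j} rho(j)],
  phi_{k,j} = phi_{k-1,j} - phi_{kk} phi_{k-1,k-j},  j = 1..k-1.
Step k = 1:
  phi_11 = rho(1) = 0.7642.
Step k = 2:
  phi_22 = [rho(2) - phi_11 rho(1)] / [1 - phi_11 rho(1)] = [0.7354 - (0.7642)(0.7642)] / [1 - (0.7642)(0.7642)]
         = 0.15139836 / 0.41599836 = 0.3639.
Therefore phi_{22} = 0.3639.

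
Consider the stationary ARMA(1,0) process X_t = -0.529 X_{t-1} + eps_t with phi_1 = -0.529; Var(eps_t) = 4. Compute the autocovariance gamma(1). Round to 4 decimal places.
\gamma(1) = -2.9382

Multiply the model equation by X_{t-k} and take expectations. With theta_0 = psi_0 = 1 and psi_j the MA(infinity) weights, this gives
  gamma(k) - sum_i phi_i gamma(k-i) = c_k,
  c_k = sigma^2 * sum_{j=k..q} theta_j psi_{j-k}   (c_k = 0 for k > q),
using gamma(-m) = gamma(m).
Pure AR (q = 0): c_0 = sigma^2 = 4, c_k = 0 for k >= 1.
Equations for k = 0 and k = 1 (AR order 1):
  gamma(0) = phi_1 gamma(1) + c_0
  gamma(1) = phi_1 gamma(0) + c_1
Substituting the second into the first: gamma(0) (1 - phi_1^2) = c_0 + phi_1 c_1, so
  gamma(0) = c_0 / (1 - phi_1^2) = 4 / (1 - (-0.529)^2) = 4 / 0.720159 = 5.554329.
  gamma(1) = phi_1 gamma(0) = (-0.529)(5.554329) = -2.93824.
Therefore gamma(1) = -2.9382 (to 4 decimal places).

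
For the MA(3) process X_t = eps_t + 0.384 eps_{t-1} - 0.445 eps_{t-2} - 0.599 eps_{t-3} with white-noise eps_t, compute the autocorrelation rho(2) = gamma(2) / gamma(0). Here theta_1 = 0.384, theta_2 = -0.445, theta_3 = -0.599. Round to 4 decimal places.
\rho(2) = -0.3961

For an MA(q) process with theta_0 = 1, the autocovariance is
  gamma(k) = sigma^2 * sum_{i=0..q-k} theta_i * theta_{i+k},
and rho(k) = gamma(k) / gamma(0). Sigma^2 cancels.
  numerator   = (1)*(-0.445) + (0.384)*(-0.599) = -0.675016.
  denominator = (1)^2 + (0.384)^2 + (-0.445)^2 + (-0.599)^2 = 1.704282.
  rho(2) = -0.675016 / 1.704282 = -0.3961.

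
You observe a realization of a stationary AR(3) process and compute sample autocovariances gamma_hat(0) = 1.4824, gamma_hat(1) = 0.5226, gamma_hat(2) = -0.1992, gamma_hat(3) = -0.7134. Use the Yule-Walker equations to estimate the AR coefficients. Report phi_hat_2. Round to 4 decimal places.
\hat\phi_{2} = -0.1150

The Yule-Walker equations for an AR(p) process read, in matrix form,
  Gamma_p phi = r_p,   with   (Gamma_p)_{ij} = gamma(|i - j|),
                       (r_p)_i = gamma(i),   i,j = 1..p.
Substitute the sample gammas (Toeplitz matrix and right-hand side of size 3):
  Gamma_p = [[1.4824, 0.5226, -0.1992], [0.5226, 1.4824, 0.5226], [-0.1992, 0.5226, 1.4824]]
  r_p     = [0.5226, -0.1992, -0.7134]
Written out (R1..R3):
  (R1) 1.4824 phi_1 + 0.5226 phi_2 - 0.1992 phi_3 = 0.5226
  (R2) 0.5226 phi_1 + 1.4824 phi_2 + 0.5226 phi_3 = -0.1992
  (R3) -0.1992 phi_1 + 0.5226 phi_2 + 1.4824 phi_3 = -0.7134
Gaussian elimination:
  R2 <- R2 - (0.5226/1.4824) R1 = R2 - (0.352536) R1:  1.298164 phi_2 + 0.592825 phi_3 = -0.383436
  R3 <- R3 - (-0.1992/1.4824) R1 = R3 - (-0.134377) R1:  0.592825 phi_2 + 1.455632 phi_3 = -0.643175
  R3 <- R3 - (0.592825/1.298164) R2 = R3 - (0.456664) R2:  1.18491 phi_3 = -0.468073
Back-substitution:
  phi_hat_3 = -0.468073 / 1.18491 = -0.395029
  phi_hat_2 = (-0.383436 - (0.592825)(-0.395029)) / 1.298164 = -0.114972
  phi_hat_1 = (0.5226 - (0.5226)(-0.114972) - (-0.1992)(-0.395029)) / 1.4824 = 0.339986
So phi_hat = [0.3400, -0.1150, -0.3950].
Therefore phi_hat_2 = -0.1150.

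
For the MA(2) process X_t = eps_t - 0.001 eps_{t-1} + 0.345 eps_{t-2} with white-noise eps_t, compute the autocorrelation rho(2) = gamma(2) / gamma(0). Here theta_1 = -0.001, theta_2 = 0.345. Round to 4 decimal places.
\rho(2) = 0.3083

For an MA(q) process with theta_0 = 1, the autocovariance is
  gamma(k) = sigma^2 * sum_{i=0..q-k} theta_i * theta_{i+k},
and rho(k) = gamma(k) / gamma(0). Sigma^2 cancels.
  numerator   = (1)*(0.345) = 0.345.
  denominator = (1)^2 + (-0.001)^2 + (0.345)^2 = 1.119026.
  rho(2) = 0.345 / 1.119026 = 0.3083.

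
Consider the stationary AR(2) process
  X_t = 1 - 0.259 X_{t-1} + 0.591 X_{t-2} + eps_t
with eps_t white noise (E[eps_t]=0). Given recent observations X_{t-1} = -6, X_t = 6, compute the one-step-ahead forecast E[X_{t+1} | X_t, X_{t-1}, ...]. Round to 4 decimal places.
E[X_{t+1} \mid \mathcal F_t] = -4.1000

For an AR(p) model X_t = c + sum_i phi_i X_{t-i} + eps_t, the
one-step-ahead conditional mean is
  E[X_{t+1} | X_t, ...] = c + sum_i phi_i X_{t+1-i}.
Substitute known values:
  E[X_{t+1} | ...] = 1 + (-0.259) * (6) + (0.591) * (-6)
                   = -4.1000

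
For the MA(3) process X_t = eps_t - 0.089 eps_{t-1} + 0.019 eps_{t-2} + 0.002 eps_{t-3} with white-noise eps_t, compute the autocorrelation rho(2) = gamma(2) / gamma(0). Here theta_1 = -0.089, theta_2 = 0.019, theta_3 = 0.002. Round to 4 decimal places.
\rho(2) = 0.0187

For an MA(q) process with theta_0 = 1, the autocovariance is
  gamma(k) = sigma^2 * sum_{i=0..q-k} theta_i * theta_{i+k},
and rho(k) = gamma(k) / gamma(0). Sigma^2 cancels.
  numerator   = (1)*(0.019) + (-0.089)*(0.002) = 0.018822.
  denominator = (1)^2 + (-0.089)^2 + (0.019)^2 + (0.002)^2 = 1.008286.
  rho(2) = 0.018822 / 1.008286 = 0.0187.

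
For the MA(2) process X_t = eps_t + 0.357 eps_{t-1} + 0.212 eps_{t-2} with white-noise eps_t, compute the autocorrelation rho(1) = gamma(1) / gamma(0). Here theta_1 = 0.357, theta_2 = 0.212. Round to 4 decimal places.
\rho(1) = 0.3691

For an MA(q) process with theta_0 = 1, the autocovariance is
  gamma(k) = sigma^2 * sum_{i=0..q-k} theta_i * theta_{i+k},
and rho(k) = gamma(k) / gamma(0). Sigma^2 cancels.
  numerator   = (1)*(0.357) + (0.357)*(0.212) = 0.432684.
  denominator = (1)^2 + (0.357)^2 + (0.212)^2 = 1.172393.
  rho(1) = 0.432684 / 1.172393 = 0.3691.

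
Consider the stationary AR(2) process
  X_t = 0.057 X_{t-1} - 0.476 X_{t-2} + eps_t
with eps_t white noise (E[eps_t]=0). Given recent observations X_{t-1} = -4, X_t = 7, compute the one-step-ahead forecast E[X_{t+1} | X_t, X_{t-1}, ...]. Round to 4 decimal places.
E[X_{t+1} \mid \mathcal F_t] = 2.3030

For an AR(p) model X_t = c + sum_i phi_i X_{t-i} + eps_t, the
one-step-ahead conditional mean is
  E[X_{t+1} | X_t, ...] = c + sum_i phi_i X_{t+1-i}.
Substitute known values:
  E[X_{t+1} | ...] = (0.057) * (7) + (-0.476) * (-4)
                   = 2.3030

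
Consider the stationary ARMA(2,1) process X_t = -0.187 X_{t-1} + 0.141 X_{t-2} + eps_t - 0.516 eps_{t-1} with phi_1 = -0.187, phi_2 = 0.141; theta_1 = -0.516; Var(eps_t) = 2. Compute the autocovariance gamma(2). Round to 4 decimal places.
\gamma(2) = 0.8050

Multiply the model equation by X_{t-k} and take expectations. With theta_0 = psi_0 = 1 and psi_j the MA(infinity) weights, this gives
  gamma(k) - sum_i phi_i gamma(k-i) = c_k,
  c_k = sigma^2 * sum_{j=k..q} theta_j psi_{j-k}   (c_k = 0 for k > q),
using gamma(-m) = gamma(m).
psi-weights needed (psi_j = theta_j + sum_i phi_i psi_{j-i}):
  psi_1 = theta_1 + phi_1 = -0.516 + (-0.187) = -0.703
Right-hand sides:
  c_0 = sigma^2 (1 + theta_1 psi_1) = 2 * (1 + (-0.516)(-0.703)) = 2 * 1.362748 = 2.725496
  c_1 = sigma^2 theta_1 = 2 * (-0.516) = -1.032
  c_2 = 0
Equations for k = 0, 1, 2 (AR order 2, c_2 = 0):
  (E0) gamma(0) = phi_1 gamma(1) + phi_2 gamma(2) + c_0
  (E1) gamma(1) = phi_1 gamma(0) + phi_2 gamma(1) + c_1
  (E2) gamma(2) = phi_1 gamma(1) + phi_2 gamma(0)
From (E1): gamma(1) = A gamma(0) + B with
  A = phi_1 / (1 - phi_2) = -0.187 / 0.859 = -0.217695,   B = c_1 / (1 - phi_2) = -1.032 / 0.859 = -1.201397.
Insert (E2) into (E0): gamma(0) (1 - phi_2^2) = phi_1 (1 + phi_2) gamma(1) + c_0.
  phi_1 (1 + phi_2) = (-0.187)(1.141) = -0.213367,   1 - phi_2^2 = 0.980119.
Replace gamma(1) by A gamma(0) + B and collect gamma(0):
  gamma(0) [0.980119 - (-0.213367)(-0.217695)] = (-0.213367)(-1.201397) + 2.725496
  gamma(0) * 0.93367 = 2.981834
  gamma(0) = 2.981834 / 0.93367 = 3.19367.
  gamma(1) = A gamma(0) + B = (-0.217695)(3.19367) + (-1.201397) = -1.896643.
  gamma(2) = phi_1 gamma(1) + phi_2 gamma(0) = (-0.187)(-1.896643) + (0.141)(3.19367) = 0.80498.
Therefore gamma(2) = 0.8050 (to 4 decimal places).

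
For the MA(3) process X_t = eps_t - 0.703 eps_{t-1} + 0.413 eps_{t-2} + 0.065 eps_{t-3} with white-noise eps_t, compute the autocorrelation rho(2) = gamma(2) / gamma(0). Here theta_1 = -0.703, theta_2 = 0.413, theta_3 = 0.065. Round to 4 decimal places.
\rho(2) = 0.2201

For an MA(q) process with theta_0 = 1, the autocovariance is
  gamma(k) = sigma^2 * sum_{i=0..q-k} theta_i * theta_{i+k},
and rho(k) = gamma(k) / gamma(0). Sigma^2 cancels.
  numerator   = (1)*(0.413) + (-0.703)*(0.065) = 0.367305.
  denominator = (1)^2 + (-0.703)^2 + (0.413)^2 + (0.065)^2 = 1.669003.
  rho(2) = 0.367305 / 1.669003 = 0.2201.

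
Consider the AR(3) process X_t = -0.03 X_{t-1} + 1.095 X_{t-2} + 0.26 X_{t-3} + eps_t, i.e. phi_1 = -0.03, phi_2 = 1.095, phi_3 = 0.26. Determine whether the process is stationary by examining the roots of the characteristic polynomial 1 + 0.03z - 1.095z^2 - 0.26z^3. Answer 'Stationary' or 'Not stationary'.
\text{Not stationary}

The AR(p) characteristic polynomial is P(z) = 1 + 0.03z - 1.095z^2 - 0.26z^3.
Stationarity requires all roots to lie outside the unit circle, i.e. |z| > 1 for every root.
Degree 3: look for a simple real root z0 first, then factor out (1 - z/z0) and solve the remaining quadratic.
Testing z0 = -4: P(-4) = 1 + (0.03)(-4) + (-1.095)(-4)^2 + (-0.26)(-4)^3
  = 1 + (-0.12) + (-17.52) + (16.64) = 0.  So z_0 = -4 is a root, |z_0| = 4.
Divide out the factor (1 + 0.25 z) = (1 - z/z0) (since 1/z0 = -0.25):
  P(z) = (1 + 0.25 z)(1 + (-0.22) z + (-1.04) z^2)
  [check: z-coef -0.22 - (-0.25) = 0.03; z^2-coef -1.04 - (-0.25)(-0.22) = -1.095; z^3-coef -(-0.25)(-1.04) = -0.26.]
Remaining roots from the quadratic factor 1 + (-0.22) z + (-1.04) z^2:
  Set 1 + (-0.22) z + (-1.04) z^2 = 0, i.e. a z^2 + b z + c = 0 with a = -1.04, b = -0.22, c = 1.
  Discriminant D = b^2 - 4ac = (-0.22)^2 - 4*(-1.04)*1 = 0.0484 - (-4.16) = 4.2084.
  D >= 0, so the roots are real: z = (-b +/- sqrt(D)) / (2a) = (0.22 +/- 2.051439) / (-2.08).
    z_1 = (0.22 + 2.051439) / (-2.08) = -1.092,   |z_1| = 1.092.
    z_2 = (0.22 - 2.051439) / (-2.08) = 0.8805,   |z_2| = 0.8805.
Moduli of all roots: 4.0000, 1.0920, 0.8805.
All moduli strictly greater than 1? No.
Verdict: Not stationary.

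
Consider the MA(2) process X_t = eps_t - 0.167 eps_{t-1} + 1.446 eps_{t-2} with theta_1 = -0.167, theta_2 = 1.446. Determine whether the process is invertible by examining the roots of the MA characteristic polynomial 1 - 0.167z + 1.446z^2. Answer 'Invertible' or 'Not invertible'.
\text{Not invertible}

The MA(q) characteristic polynomial is P(z) = 1 - 0.167z + 1.446z^2.
Invertibility requires all roots to lie outside the unit circle, i.e. |z| > 1 for every root.
Set 1 + (-0.167) z + (1.446) z^2 = 0, i.e. a z^2 + b z + c = 0 with a = 1.446, b = -0.167, c = 1.
Discriminant D = b^2 - 4ac = (-0.167)^2 - 4*(1.446)*1 = 0.027889 - (5.784) = -5.756111.
D < 0, so the roots are the complex-conjugate pair z = (-b +/- i sqrt(-D)) / (2a) = 0.0577 +/- 0.8296i.
For a conjugate pair |z|^2 = z * conj(z) = (product of roots) = c/a = 1/(1.446) = 0.691563, so |z| = sqrt(0.691563) = 0.8316 for both roots.
Moduli of all roots: 0.8316, 0.8316.
All moduli strictly greater than 1? No.
Verdict: Not invertible.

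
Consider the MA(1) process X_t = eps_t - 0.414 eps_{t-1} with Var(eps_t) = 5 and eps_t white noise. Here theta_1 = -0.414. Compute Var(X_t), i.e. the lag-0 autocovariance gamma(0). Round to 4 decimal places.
\gamma(0) = 5.8570

For an MA(q) process X_t = eps_t + sum_i theta_i eps_{t-i} with
Var(eps_t) = sigma^2, the variance is
  gamma(0) = sigma^2 * (1 + sum_i theta_i^2).
  sum_i theta_i^2 = (-0.414)^2 = 0.171396.
  gamma(0) = 5 * (1 + 0.171396) = 5 * 1.171396 = 5.85698, which rounds to 5.8570.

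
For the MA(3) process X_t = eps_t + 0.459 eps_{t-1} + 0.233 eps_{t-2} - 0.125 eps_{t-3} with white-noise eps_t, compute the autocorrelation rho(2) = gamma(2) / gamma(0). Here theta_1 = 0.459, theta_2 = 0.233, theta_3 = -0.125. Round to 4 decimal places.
\rho(2) = 0.1371

For an MA(q) process with theta_0 = 1, the autocovariance is
  gamma(k) = sigma^2 * sum_{i=0..q-k} theta_i * theta_{i+k},
and rho(k) = gamma(k) / gamma(0). Sigma^2 cancels.
  numerator   = (1)*(0.233) + (0.459)*(-0.125) = 0.175625.
  denominator = (1)^2 + (0.459)^2 + (0.233)^2 + (-0.125)^2 = 1.280595.
  rho(2) = 0.175625 / 1.280595 = 0.1371.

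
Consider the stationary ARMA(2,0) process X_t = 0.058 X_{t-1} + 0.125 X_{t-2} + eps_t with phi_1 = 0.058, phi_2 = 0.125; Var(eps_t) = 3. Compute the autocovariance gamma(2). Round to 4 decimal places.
\gamma(2) = 0.3944

Multiply the model equation by X_{t-k} and take expectations. With theta_0 = psi_0 = 1 and psi_j the MA(infinity) weights, this gives
  gamma(k) - sum_i phi_i gamma(k-i) = c_k,
  c_k = sigma^2 * sum_{j=k..q} theta_j psi_{j-k}   (c_k = 0 for k > q),
using gamma(-m) = gamma(m).
Pure AR (q = 0): c_0 = sigma^2 = 3, c_k = 0 for k >= 1.
Equations for k = 0, 1, 2 (AR order 2, c_2 = 0):
  (E0) gamma(0) = phi_1 gamma(1) + phi_2 gamma(2) + c_0
  (E1) gamma(1) = phi_1 gamma(0) + phi_2 gamma(1) + c_1
  (E2) gamma(2) = phi_1 gamma(1) + phi_2 gamma(0)
From (E1): gamma(1) = A gamma(0) + B with
  A = phi_1 / (1 - phi_2) = 0.058 / 0.875 = 0.066286,   B = c_1 / (1 - phi_2) = 0 / 0.875 = 0.
Insert (E2) into (E0): gamma(0) (1 - phi_2^2) = phi_1 (1 + phi_2) gamma(1) + c_0.
  phi_1 (1 + phi_2) = (0.058)(1.125) = 0.06525,   1 - phi_2^2 = 0.984375.
Replace gamma(1) by A gamma(0) + B and collect gamma(0):
  gamma(0) [0.984375 - (0.06525)(0.066286)] = c_0 = 3
  gamma(0) * 0.98005 = 3
  gamma(0) = 3 / 0.98005 = 3.061069.
  gamma(1) = A gamma(0) = (0.066286)(3.061069) = 0.202905.
  gamma(2) = phi_1 gamma(1) + phi_2 gamma(0) = (0.058)(0.202905) + (0.125)(3.061069) = 0.394402.
Therefore gamma(2) = 0.3944 (to 4 decimal places).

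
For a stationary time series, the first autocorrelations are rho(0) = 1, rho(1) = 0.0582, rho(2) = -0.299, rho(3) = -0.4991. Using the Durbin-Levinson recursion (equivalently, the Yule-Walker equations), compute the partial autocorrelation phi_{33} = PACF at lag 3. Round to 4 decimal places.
\phi_{33} = -0.5070

The PACF at lag k is phi_{kk}, the last component of the solution
to the Yule-Walker system G_k phi = r_k where
  (G_k)_{ij} = rho(|i - j|), (r_k)_i = rho(i), i,j = 1..k.
Equivalently, Durbin-Levinson gives phi_{kk} iteratively:
  phi_{11} = rho(1)
  phi_{kk} = [rho(k) - sum_{j=1..k-1} phi_{k-1,j} rho(k-j)]
            / [1 - sum_{j=1..k-1} phi_{k-1,j} rho(j)],
  phi_{k,j} = phi_{k-1,j} - phi_{kk} phi_{k-1,k-j},  j = 1..k-1.
Step k = 1:
  phi_11 = rho(1) = 0.0582.
Step k = 2:
  phi_22 = [rho(2) - phi_11 rho(1)] / [1 - phi_11 rho(1)] = [-0.299 - (0.0582)(0.0582)] / [1 - (0.0582)(0.0582)]
         = -0.30238724 / 0.99661276 = -0.303415.
  Update: phi_21 = phi_11 - phi_22 phi_11 = 0.0582 - (-0.303415)(0.0582) = 0.075859.
Step k = 3:
  phi_33 = [rho(3) - phi_21 rho(2) - phi_22 rho(1)] / [1 - phi_21 rho(1) - phi_22 rho(2)]
    numerator   = -0.4991 - (0.075859)(-0.299) - (-0.303415)(0.0582) = -0.45875948
    denominator = 1 - (0.075859)(0.0582) - (-0.303415)(-0.299) = 0.90486394
  phi_33 = -0.45875948 / 0.90486394 = -0.507.
Therefore phi_{33} = -0.5070.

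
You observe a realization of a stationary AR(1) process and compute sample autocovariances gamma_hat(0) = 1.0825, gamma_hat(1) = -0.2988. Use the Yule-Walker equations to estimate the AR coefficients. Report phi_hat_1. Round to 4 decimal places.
\hat\phi_{1} = -0.2760

The Yule-Walker equations for an AR(p) process read, in matrix form,
  Gamma_p phi = r_p,   with   (Gamma_p)_{ij} = gamma(|i - j|),
                       (r_p)_i = gamma(i),   i,j = 1..p.
Substitute the sample gammas (Toeplitz matrix and right-hand side of size 1):
  Gamma_p = [[1.0825]]
  r_p     = [-0.2988]
With p = 1 this is the single equation gamma(0) phi_1 = gamma(1):
  phi_hat_1 = gamma(1) / gamma(0) = -0.2988 / 1.0825 = -0.2760.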